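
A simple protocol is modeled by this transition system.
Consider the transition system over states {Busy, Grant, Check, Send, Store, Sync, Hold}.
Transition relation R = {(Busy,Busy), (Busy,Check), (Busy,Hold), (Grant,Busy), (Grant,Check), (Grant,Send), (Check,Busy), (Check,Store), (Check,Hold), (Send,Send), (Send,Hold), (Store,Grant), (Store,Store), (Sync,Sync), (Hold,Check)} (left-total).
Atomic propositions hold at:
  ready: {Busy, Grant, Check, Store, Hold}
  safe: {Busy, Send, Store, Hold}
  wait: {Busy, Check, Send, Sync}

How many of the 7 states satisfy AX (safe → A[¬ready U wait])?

3

Sat(¬ready) = {Send, Sync}
A[¬ready U wait]: least fixpoint, start Z0 = Sat(wait) = {Busy, Check, Send, Sync}, add states in Sat(¬ready) with every successor in Z. Already a fixed point.
Sat(A[¬ready U wait]) = {Busy, Check, Send, Sync}
Sat(safe → A[¬ready U wait]) = {Busy, Grant, Check, Send, Sync}
Sat(AX (safe → A[¬ready U wait])) = {s : every successor in {Busy, Grant, Check, Send, Sync}} = {Grant, Sync, Hold}
|Sat(AX (safe → A[¬ready U wait]))| = |{Grant, Sync, Hold}| = 3.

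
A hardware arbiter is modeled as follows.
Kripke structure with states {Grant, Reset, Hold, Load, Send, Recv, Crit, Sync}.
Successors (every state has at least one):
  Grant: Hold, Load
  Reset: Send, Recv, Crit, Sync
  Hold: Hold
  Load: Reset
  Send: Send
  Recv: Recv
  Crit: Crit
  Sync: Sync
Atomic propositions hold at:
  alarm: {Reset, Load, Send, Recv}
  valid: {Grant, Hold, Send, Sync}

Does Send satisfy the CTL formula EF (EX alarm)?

Sat(EX alarm) = {s : some successor in {Reset, Load, Send, Recv}} = {Grant, Reset, Load, Send, Recv}
EF (EX alarm): least fixpoint, start Z0 = {Grant, Reset, Load, Send, Recv}, add states with some successor in Z. Already a fixed point.
Sat(EF (EX alarm)) = {Grant, Reset, Load, Send, Recv}
Send ∈ Sat(EF (EX alarm)) = {Grant, Reset, Load, Send, Recv}, so the formula holds at Send.

Yes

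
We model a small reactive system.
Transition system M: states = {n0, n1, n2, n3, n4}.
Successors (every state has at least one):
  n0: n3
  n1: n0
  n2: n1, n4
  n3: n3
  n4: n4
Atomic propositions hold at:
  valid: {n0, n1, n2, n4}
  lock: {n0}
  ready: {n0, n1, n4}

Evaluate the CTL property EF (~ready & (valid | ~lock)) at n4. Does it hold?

No

Sat(~ready) = {n2, n3}
Sat(~lock) = {n1, n2, n3, n4}
Sat(valid | ~lock) = {n0, n1, n2, n3, n4}
Sat(~ready & (valid | ~lock)) = {n2, n3}
EF (~ready & (valid | ~lock)): least fixpoint, start Z0 = {n2, n3}, add states with some successor in Z. Z1 = {n0, n2, n3}; Z2 = {n0, n1, n2, n3}; fixed.
Sat(EF (~ready & (valid | ~lock))) = {n0, n1, n2, n3}
n4 ∉ Sat(EF (~ready & (valid | ~lock))) = {n0, n1, n2, n3}, so the formula does not hold at n4.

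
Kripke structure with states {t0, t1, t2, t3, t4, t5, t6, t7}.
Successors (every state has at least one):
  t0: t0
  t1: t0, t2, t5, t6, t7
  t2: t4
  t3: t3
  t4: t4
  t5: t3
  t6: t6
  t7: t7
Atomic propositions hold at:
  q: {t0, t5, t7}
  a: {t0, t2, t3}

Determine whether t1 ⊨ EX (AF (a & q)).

Sat(a & q) = {t0}
AF (a & q): least fixpoint, start Z0 = {t0}, add states with every successor in Z. Already a fixed point.
Sat(AF (a & q)) = {t0}
Sat(EX (AF (a & q))) = {s : some successor in {t0}} = {t0, t1}
t1 ∈ Sat(EX (AF (a & q))) = {t0, t1}, so the formula holds at t1.

Yes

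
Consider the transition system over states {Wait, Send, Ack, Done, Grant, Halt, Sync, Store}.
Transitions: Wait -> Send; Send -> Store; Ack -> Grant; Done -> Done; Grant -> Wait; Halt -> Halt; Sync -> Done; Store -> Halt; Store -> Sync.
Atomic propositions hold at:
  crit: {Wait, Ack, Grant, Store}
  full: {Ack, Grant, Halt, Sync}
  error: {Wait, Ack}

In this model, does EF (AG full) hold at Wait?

Yes

AG full: greatest fixpoint, start Z0 = {Ack, Grant, Halt, Sync}, keep only states in Sat with every successor in Z. Z1 = {Ack, Halt}; Z2 = {Halt}; fixed.
Sat(AG full) = {Halt}
EF (AG full): least fixpoint, start Z0 = {Halt}, add states with some successor in Z. Z1 = {Halt, Store}; Z2 = {Send, Halt, Store}; Z3 = {Wait, Send, Halt, Store}; Z4 = {Wait, Send, Grant, Halt, Store}; Z5 = {Wait, Send, Ack, Grant, Halt, Store}; fixed.
Sat(EF (AG full)) = {Wait, Send, Ack, Grant, Halt, Store}
Wait ∈ Sat(EF (AG full)) = {Wait, Send, Ack, Grant, Halt, Store}, so the formula holds at Wait.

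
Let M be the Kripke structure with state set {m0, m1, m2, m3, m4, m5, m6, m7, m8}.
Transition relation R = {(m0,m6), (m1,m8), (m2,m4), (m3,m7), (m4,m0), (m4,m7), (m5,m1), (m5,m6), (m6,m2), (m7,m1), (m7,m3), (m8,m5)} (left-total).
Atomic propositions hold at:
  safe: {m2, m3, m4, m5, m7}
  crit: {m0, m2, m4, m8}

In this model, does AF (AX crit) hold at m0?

Sat(AX crit) = {s : every successor in {m0, m2, m4, m8}} = {m1, m2, m6}
AF (AX crit): least fixpoint, start Z0 = {m1, m2, m6}, add states with every successor in Z. Z1 = {m0, m1, m2, m5, m6}; Z2 = {m0, m1, m2, m5, m6, m8}; fixed.
Sat(AF (AX crit)) = {m0, m1, m2, m5, m6, m8}
m0 ∈ Sat(AF (AX crit)) = {m0, m1, m2, m5, m6, m8}, so the formula holds at m0.

Yes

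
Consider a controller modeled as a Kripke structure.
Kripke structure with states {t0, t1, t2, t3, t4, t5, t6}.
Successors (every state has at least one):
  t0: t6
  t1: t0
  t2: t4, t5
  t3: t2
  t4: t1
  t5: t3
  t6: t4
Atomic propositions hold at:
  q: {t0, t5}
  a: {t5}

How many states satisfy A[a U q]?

2

A[a U q]: least fixpoint, start Z0 = Sat(q) = {t0, t5}, add states in Sat(a) with every successor in Z. Already a fixed point.
Sat(A[a U q]) = {t0, t5}
|Sat(A[a U q])| = |{t0, t5}| = 2.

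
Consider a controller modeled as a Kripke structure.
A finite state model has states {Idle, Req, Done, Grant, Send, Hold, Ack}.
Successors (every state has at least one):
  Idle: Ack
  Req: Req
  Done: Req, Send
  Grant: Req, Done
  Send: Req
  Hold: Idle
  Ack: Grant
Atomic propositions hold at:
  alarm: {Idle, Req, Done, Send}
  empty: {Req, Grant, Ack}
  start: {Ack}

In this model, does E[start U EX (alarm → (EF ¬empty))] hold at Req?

No

Sat(¬empty) = {Idle, Done, Send, Hold}
EF ¬empty: least fixpoint, start Z0 = {Idle, Done, Send, Hold}, add states with some successor in Z. Z1 = {Idle, Done, Grant, Send, Hold}; Z2 = {Idle, Done, Grant, Send, Hold, Ack}; fixed.
Sat(EF ¬empty) = {Idle, Done, Grant, Send, Hold, Ack}
Sat(alarm → (EF ¬empty)) = {Idle, Done, Grant, Send, Hold, Ack}
Sat(EX (alarm → (EF ¬empty))) = {s : some successor in {Idle, Done, Grant, Send, Hold, Ack}} = {Idle, Done, Grant, Hold, Ack}
E[start U EX (alarm → (EF ¬empty))]: least fixpoint, start Z0 = Sat(EX (alarm → (EF ¬empty))) = {Idle, Done, Grant, Hold, Ack}, add states in Sat(start) with some successor in Z. Already a fixed point.
Sat(E[start U EX (alarm → (EF ¬empty))]) = {Idle, Done, Grant, Hold, Ack}
Req ∉ Sat(E[start U EX (alarm → (EF ¬empty))]) = {Idle, Done, Grant, Hold, Ack}, so the formula does not hold at Req.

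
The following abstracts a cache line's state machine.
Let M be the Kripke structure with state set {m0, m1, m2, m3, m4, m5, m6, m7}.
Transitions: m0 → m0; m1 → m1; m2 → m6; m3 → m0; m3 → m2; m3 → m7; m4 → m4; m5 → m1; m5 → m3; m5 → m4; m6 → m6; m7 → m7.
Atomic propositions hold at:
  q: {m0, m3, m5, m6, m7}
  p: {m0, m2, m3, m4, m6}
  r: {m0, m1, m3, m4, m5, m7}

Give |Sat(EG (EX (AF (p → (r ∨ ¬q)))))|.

6

Sat(¬q) = {m1, m2, m4}
Sat(r ∨ ¬q) = {m0, m1, m2, m3, m4, m5, m7}
Sat(p → (r ∨ ¬q)) = {m0, m1, m2, m3, m4, m5, m7}
AF (p → (r ∨ ¬q)): least fixpoint, start Z0 = {m0, m1, m2, m3, m4, m5, m7}, add states with every successor in Z. Already a fixed point.
Sat(AF (p → (r ∨ ¬q))) = {m0, m1, m2, m3, m4, m5, m7}
Sat(EX (AF (p → (r ∨ ¬q)))) = {s : some successor in {m0, m1, m2, m3, m4, m5, m7}} = {m0, m1, m3, m4, m5, m7}
EG (EX (AF (p → (r ∨ ¬q)))): greatest fixpoint, start Z0 = {m0, m1, m3, m4, m5, m7}, keep only states in Sat with some successor in Z. Already a fixed point.
Sat(EG (EX (AF (p → (r ∨ ¬q))))) = {m0, m1, m3, m4, m5, m7}
|Sat(EG (EX (AF (p → (r ∨ ¬q)))))| = |{m0, m1, m3, m4, m5, m7}| = 6.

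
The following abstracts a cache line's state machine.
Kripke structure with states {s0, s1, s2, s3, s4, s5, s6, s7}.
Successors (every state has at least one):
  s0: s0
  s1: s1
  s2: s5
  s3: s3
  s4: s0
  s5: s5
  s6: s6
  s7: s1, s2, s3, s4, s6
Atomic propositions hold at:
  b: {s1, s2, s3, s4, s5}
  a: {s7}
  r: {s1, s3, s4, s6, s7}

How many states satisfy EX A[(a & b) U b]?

Sat(a & b) = ∅
A[(a & b) U b]: least fixpoint, start Z0 = Sat(b) = {s1, s2, s3, s4, s5}, add states in Sat(a & b) with every successor in Z. Already a fixed point.
Sat(A[(a & b) U b]) = {s1, s2, s3, s4, s5}
Sat(EX A[(a & b) U b]) = {s : some successor in {s1, s2, s3, s4, s5}} = {s1, s2, s3, s5, s7}
|Sat(EX A[(a & b) U b])| = |{s1, s2, s3, s5, s7}| = 5.

5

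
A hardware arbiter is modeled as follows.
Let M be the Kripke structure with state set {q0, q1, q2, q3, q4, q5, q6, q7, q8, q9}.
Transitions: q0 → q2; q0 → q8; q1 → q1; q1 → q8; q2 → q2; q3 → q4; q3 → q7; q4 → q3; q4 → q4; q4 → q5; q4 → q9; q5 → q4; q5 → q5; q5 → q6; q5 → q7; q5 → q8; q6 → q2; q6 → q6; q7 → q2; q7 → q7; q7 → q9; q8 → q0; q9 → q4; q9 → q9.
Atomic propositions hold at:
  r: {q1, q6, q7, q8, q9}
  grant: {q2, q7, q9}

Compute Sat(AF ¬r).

Sat(¬r) = {q0, q2, q3, q4, q5}
AF ¬r: least fixpoint, start Z0 = {q0, q2, q3, q4, q5}, add states with every successor in Z. Z1 = {q0, q2, q3, q4, q5, q8}; fixed.
Sat(AF ¬r) = {q0, q2, q3, q4, q5, q8}

{q0, q2, q3, q4, q5, q8}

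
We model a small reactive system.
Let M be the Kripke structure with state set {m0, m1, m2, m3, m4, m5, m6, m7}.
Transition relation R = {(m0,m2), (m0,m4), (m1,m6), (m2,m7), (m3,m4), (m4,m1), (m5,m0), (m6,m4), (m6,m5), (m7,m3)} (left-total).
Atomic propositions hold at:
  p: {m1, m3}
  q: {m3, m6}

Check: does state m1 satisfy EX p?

Sat(EX p) = {s : some successor in {m1, m3}} = {m4, m7}
m1 ∉ Sat(EX p) = {m4, m7}, so the formula does not hold at m1.

No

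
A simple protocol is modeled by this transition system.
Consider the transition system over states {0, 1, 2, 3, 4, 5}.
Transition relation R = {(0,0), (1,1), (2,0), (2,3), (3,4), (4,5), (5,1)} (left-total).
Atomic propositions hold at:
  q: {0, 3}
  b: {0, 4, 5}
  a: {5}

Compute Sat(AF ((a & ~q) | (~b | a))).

Sat(~q) = {1, 2, 4, 5}
Sat(a & ~q) = {5}
Sat(~b) = {1, 2, 3}
Sat(~b | a) = {1, 2, 3, 5}
Sat((a & ~q) | (~b | a)) = {1, 2, 3, 5}
AF ((a & ~q) | (~b | a)): least fixpoint, start Z0 = {1, 2, 3, 5}, add states with every successor in Z. Z1 = {1, 2, 3, 4, 5}; fixed.
Sat(AF ((a & ~q) | (~b | a))) = {1, 2, 3, 4, 5}

{1, 2, 3, 4, 5}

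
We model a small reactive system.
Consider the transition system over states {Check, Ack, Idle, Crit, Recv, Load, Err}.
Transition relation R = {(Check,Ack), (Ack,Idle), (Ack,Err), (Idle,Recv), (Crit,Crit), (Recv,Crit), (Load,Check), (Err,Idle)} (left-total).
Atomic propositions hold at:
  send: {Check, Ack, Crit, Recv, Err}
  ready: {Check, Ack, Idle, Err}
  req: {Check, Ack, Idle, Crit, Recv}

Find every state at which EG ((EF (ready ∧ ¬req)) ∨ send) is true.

Sat(¬req) = {Load, Err}
Sat(ready ∧ ¬req) = {Err}
EF (ready ∧ ¬req): least fixpoint, start Z0 = {Err}, add states with some successor in Z. Z1 = {Ack, Err}; Z2 = {Check, Ack, Err}; Z3 = {Check, Ack, Load, Err}; fixed.
Sat(EF (ready ∧ ¬req)) = {Check, Ack, Load, Err}
Sat((EF (ready ∧ ¬req)) ∨ send) = {Check, Ack, Crit, Recv, Load, Err}
EG ((EF (ready ∧ ¬req)) ∨ send): greatest fixpoint, start Z0 = {Check, Ack, Crit, Recv, Load, Err}, keep only states in Sat with some successor in Z. Z1 = {Check, Ack, Crit, Recv, Load}; Z2 = {Check, Crit, Recv, Load}; Z3 = {Crit, Recv, Load}; Z4 = {Crit, Recv}; fixed.
Sat(EG ((EF (ready ∧ ¬req)) ∨ send)) = {Crit, Recv}

{Crit, Recv}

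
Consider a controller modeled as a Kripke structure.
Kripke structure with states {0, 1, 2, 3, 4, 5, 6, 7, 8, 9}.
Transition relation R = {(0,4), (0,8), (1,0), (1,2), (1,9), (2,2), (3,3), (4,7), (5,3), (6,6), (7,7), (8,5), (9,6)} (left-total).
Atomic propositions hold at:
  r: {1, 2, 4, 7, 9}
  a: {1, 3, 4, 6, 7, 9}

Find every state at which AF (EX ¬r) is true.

Sat(¬r) = {0, 3, 5, 6, 8}
Sat(EX ¬r) = {s : some successor in {0, 3, 5, 6, 8}} = {0, 1, 3, 5, 6, 8, 9}
AF (EX ¬r): least fixpoint, start Z0 = {0, 1, 3, 5, 6, 8, 9}, add states with every successor in Z. Already a fixed point.
Sat(AF (EX ¬r)) = {0, 1, 3, 5, 6, 8, 9}

{0, 1, 3, 5, 6, 8, 9}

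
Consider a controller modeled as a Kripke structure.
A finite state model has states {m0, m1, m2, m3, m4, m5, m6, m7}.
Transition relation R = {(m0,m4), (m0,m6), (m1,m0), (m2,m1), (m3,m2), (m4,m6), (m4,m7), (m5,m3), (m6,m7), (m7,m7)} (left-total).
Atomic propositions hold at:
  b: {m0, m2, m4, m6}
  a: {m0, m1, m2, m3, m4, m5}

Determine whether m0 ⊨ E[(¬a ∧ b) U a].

Yes

Sat(¬a) = {m6, m7}
Sat(¬a ∧ b) = {m6}
E[(¬a ∧ b) U a]: least fixpoint, start Z0 = Sat(a) = {m0, m1, m2, m3, m4, m5}, add states in Sat(¬a ∧ b) with some successor in Z. Already a fixed point.
Sat(E[(¬a ∧ b) U a]) = {m0, m1, m2, m3, m4, m5}
m0 ∈ Sat(E[(¬a ∧ b) U a]) = {m0, m1, m2, m3, m4, m5}, so the formula holds at m0.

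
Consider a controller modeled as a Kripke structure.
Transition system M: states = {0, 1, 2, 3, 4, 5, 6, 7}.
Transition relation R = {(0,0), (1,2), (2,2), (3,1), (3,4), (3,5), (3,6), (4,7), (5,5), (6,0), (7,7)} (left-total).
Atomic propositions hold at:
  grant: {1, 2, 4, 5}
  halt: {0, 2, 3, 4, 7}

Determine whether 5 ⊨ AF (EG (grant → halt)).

Sat(grant → halt) = {0, 2, 3, 4, 6, 7}
EG (grant → halt): greatest fixpoint, start Z0 = {0, 2, 3, 4, 6, 7}, keep only states in Sat with some successor in Z. Already a fixed point.
Sat(EG (grant → halt)) = {0, 2, 3, 4, 6, 7}
AF (EG (grant → halt)): least fixpoint, start Z0 = {0, 2, 3, 4, 6, 7}, add states with every successor in Z. Z1 = {0, 1, 2, 3, 4, 6, 7}; fixed.
Sat(AF (EG (grant → halt))) = {0, 1, 2, 3, 4, 6, 7}
5 ∉ Sat(AF (EG (grant → halt))) = {0, 1, 2, 3, 4, 6, 7}, so the formula does not hold at 5.

No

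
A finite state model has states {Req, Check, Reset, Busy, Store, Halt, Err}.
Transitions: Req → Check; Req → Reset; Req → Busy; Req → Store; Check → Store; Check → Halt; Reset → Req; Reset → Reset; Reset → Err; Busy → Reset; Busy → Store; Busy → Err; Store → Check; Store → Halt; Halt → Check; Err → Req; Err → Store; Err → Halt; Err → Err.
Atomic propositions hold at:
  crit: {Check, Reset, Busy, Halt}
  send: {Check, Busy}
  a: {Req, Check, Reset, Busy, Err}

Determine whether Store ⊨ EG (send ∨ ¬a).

Yes

Sat(¬a) = {Store, Halt}
Sat(send ∨ ¬a) = {Check, Busy, Store, Halt}
EG (send ∨ ¬a): greatest fixpoint, start Z0 = {Check, Busy, Store, Halt}, keep only states in Sat with some successor in Z. Already a fixed point.
Sat(EG (send ∨ ¬a)) = {Check, Busy, Store, Halt}
Store ∈ Sat(EG (send ∨ ¬a)) = {Check, Busy, Store, Halt}, so the formula holds at Store.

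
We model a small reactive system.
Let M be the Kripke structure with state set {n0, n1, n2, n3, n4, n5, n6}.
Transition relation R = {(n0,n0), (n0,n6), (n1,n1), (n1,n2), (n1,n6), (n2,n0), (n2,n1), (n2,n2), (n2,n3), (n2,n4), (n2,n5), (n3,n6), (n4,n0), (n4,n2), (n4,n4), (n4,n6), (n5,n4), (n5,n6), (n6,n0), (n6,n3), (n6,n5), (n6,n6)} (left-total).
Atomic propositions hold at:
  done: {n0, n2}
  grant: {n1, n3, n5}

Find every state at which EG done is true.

EG done: greatest fixpoint, start Z0 = {n0, n2}, keep only states in Sat with some successor in Z. Already a fixed point.
Sat(EG done) = {n0, n2}

{n0, n2}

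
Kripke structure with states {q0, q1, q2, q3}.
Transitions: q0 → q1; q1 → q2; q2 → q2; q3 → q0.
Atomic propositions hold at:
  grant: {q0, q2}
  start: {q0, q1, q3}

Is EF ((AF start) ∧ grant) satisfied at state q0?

AF start: least fixpoint, start Z0 = {q0, q1, q3}, add states with every successor in Z. Already a fixed point.
Sat(AF start) = {q0, q1, q3}
Sat((AF start) ∧ grant) = {q0}
EF ((AF start) ∧ grant): least fixpoint, start Z0 = {q0}, add states with some successor in Z. Z1 = {q0, q3}; fixed.
Sat(EF ((AF start) ∧ grant)) = {q0, q3}
q0 ∈ Sat(EF ((AF start) ∧ grant)) = {q0, q3}, so the formula holds at q0.

Yes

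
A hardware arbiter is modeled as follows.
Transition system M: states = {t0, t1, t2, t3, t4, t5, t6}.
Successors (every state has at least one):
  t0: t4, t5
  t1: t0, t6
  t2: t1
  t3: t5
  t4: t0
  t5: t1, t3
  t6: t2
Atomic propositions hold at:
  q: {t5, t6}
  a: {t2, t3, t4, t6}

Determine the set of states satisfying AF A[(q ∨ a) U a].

{t2, t3, t4, t6}

Sat(q ∨ a) = {t2, t3, t4, t5, t6}
A[(q ∨ a) U a]: least fixpoint, start Z0 = Sat(a) = {t2, t3, t4, t6}, add states in Sat(q ∨ a) with every successor in Z. Already a fixed point.
Sat(A[(q ∨ a) U a]) = {t2, t3, t4, t6}
AF A[(q ∨ a) U a]: least fixpoint, start Z0 = {t2, t3, t4, t6}, add states with every successor in Z. Already a fixed point.
Sat(AF A[(q ∨ a) U a]) = {t2, t3, t4, t6}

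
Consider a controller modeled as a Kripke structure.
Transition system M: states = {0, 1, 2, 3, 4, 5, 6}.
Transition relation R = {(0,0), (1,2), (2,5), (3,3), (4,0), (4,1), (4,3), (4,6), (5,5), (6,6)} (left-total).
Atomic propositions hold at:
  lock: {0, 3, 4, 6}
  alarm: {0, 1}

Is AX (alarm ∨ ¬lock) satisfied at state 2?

Yes

Sat(¬lock) = {1, 2, 5}
Sat(alarm ∨ ¬lock) = {0, 1, 2, 5}
Sat(AX (alarm ∨ ¬lock)) = {s : every successor in {0, 1, 2, 5}} = {0, 1, 2, 5}
2 ∈ Sat(AX (alarm ∨ ¬lock)) = {0, 1, 2, 5}, so the formula holds at 2.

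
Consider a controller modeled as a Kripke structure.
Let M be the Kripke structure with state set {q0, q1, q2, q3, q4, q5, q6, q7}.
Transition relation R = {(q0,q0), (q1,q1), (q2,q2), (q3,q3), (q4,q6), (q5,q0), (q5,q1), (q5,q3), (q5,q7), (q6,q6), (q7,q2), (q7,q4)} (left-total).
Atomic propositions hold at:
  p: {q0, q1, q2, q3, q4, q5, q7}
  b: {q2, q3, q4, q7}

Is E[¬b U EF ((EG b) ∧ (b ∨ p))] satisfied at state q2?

Yes

Sat(¬b) = {q0, q1, q5, q6}
EG b: greatest fixpoint, start Z0 = {q2, q3, q4, q7}, keep only states in Sat with some successor in Z. Z1 = {q2, q3, q7}; fixed.
Sat(EG b) = {q2, q3, q7}
Sat(b ∨ p) = {q0, q1, q2, q3, q4, q5, q7}
Sat((EG b) ∧ (b ∨ p)) = {q2, q3, q7}
EF ((EG b) ∧ (b ∨ p)): least fixpoint, start Z0 = {q2, q3, q7}, add states with some successor in Z. Z1 = {q2, q3, q5, q7}; fixed.
Sat(EF ((EG b) ∧ (b ∨ p))) = {q2, q3, q5, q7}
E[¬b U EF ((EG b) ∧ (b ∨ p))]: least fixpoint, start Z0 = Sat(EF ((EG b) ∧ (b ∨ p))) = {q2, q3, q5, q7}, add states in Sat(¬b) with some successor in Z. Already a fixed point.
Sat(E[¬b U EF ((EG b) ∧ (b ∨ p))]) = {q2, q3, q5, q7}
q2 ∈ Sat(E[¬b U EF ((EG b) ∧ (b ∨ p))]) = {q2, q3, q5, q7}, so the formula holds at q2.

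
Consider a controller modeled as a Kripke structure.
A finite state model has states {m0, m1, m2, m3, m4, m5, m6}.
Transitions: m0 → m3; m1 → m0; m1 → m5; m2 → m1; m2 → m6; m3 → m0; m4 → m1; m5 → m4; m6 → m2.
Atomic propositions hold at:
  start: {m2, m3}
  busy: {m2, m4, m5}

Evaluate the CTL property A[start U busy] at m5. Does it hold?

A[start U busy]: least fixpoint, start Z0 = Sat(busy) = {m2, m4, m5}, add states in Sat(start) with every successor in Z. Already a fixed point.
Sat(A[start U busy]) = {m2, m4, m5}
m5 ∈ Sat(A[start U busy]) = {m2, m4, m5}, so the formula holds at m5.

Yes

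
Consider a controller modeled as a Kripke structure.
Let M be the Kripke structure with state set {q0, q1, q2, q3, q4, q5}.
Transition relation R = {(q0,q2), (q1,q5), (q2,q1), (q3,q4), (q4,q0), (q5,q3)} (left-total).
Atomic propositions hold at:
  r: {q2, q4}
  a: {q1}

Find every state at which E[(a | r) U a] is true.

Sat(a | r) = {q1, q2, q4}
E[(a | r) U a]: least fixpoint, start Z0 = Sat(a) = {q1}, add states in Sat(a | r) with some successor in Z. Z1 = {q1, q2}; fixed.
Sat(E[(a | r) U a]) = {q1, q2}

{q1, q2}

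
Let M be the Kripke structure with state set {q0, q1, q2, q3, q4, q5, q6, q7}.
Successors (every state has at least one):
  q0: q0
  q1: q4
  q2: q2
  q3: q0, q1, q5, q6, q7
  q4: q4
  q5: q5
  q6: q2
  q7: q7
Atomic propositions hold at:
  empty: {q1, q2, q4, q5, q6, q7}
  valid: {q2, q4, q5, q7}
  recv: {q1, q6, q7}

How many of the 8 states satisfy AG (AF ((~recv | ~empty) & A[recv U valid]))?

5

Sat(~recv) = {q0, q2, q3, q4, q5}
Sat(~empty) = {q0, q3}
Sat(~recv | ~empty) = {q0, q2, q3, q4, q5}
A[recv U valid]: least fixpoint, start Z0 = Sat(valid) = {q2, q4, q5, q7}, add states in Sat(recv) with every successor in Z. Z1 = {q1, q2, q4, q5, q6, q7}; fixed.
Sat(A[recv U valid]) = {q1, q2, q4, q5, q6, q7}
Sat((~recv | ~empty) & A[recv U valid]) = {q2, q4, q5}
AF ((~recv | ~empty) & A[recv U valid]): least fixpoint, start Z0 = {q2, q4, q5}, add states with every successor in Z. Z1 = {q1, q2, q4, q5, q6}; fixed.
Sat(AF ((~recv | ~empty) & A[recv U valid])) = {q1, q2, q4, q5, q6}
AG (AF ((~recv | ~empty) & A[recv U valid])): greatest fixpoint, start Z0 = {q1, q2, q4, q5, q6}, keep only states in Sat with every successor in Z. Already a fixed point.
Sat(AG (AF ((~recv | ~empty) & A[recv U valid]))) = {q1, q2, q4, q5, q6}
|Sat(AG (AF ((~recv | ~empty) & A[recv U valid])))| = |{q1, q2, q4, q5, q6}| = 5.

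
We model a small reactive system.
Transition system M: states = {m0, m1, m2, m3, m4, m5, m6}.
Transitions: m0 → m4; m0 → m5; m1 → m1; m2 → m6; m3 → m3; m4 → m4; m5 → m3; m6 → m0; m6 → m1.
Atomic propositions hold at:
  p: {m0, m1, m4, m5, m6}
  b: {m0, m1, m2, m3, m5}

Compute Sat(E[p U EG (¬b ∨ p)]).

{m0, m1, m4, m6}

Sat(¬b) = {m4, m6}
Sat(¬b ∨ p) = {m0, m1, m4, m5, m6}
EG (¬b ∨ p): greatest fixpoint, start Z0 = {m0, m1, m4, m5, m6}, keep only states in Sat with some successor in Z. Z1 = {m0, m1, m4, m6}; fixed.
Sat(EG (¬b ∨ p)) = {m0, m1, m4, m6}
E[p U EG (¬b ∨ p)]: least fixpoint, start Z0 = Sat(EG (¬b ∨ p)) = {m0, m1, m4, m6}, add states in Sat(p) with some successor in Z. Already a fixed point.
Sat(E[p U EG (¬b ∨ p)]) = {m0, m1, m4, m6}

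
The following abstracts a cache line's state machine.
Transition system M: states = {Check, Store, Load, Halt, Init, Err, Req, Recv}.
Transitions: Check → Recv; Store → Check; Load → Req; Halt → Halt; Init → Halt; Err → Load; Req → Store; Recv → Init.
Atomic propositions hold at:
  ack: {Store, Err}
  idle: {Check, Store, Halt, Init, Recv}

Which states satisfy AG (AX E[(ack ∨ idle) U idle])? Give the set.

Sat(ack ∨ idle) = {Check, Store, Halt, Init, Err, Recv}
E[(ack ∨ idle) U idle]: least fixpoint, start Z0 = Sat(idle) = {Check, Store, Halt, Init, Recv}, add states in Sat(ack ∨ idle) with some successor in Z. Already a fixed point.
Sat(E[(ack ∨ idle) U idle]) = {Check, Store, Halt, Init, Recv}
Sat(AX E[(ack ∨ idle) U idle]) = {s : every successor in {Check, Store, Halt, Init, Recv}} = {Check, Store, Halt, Init, Req, Recv}
AG (AX E[(ack ∨ idle) U idle]): greatest fixpoint, start Z0 = {Check, Store, Halt, Init, Req, Recv}, keep only states in Sat with every successor in Z. Already a fixed point.
Sat(AG (AX E[(ack ∨ idle) U idle])) = {Check, Store, Halt, Init, Req, Recv}

{Check, Store, Halt, Init, Req, Recv}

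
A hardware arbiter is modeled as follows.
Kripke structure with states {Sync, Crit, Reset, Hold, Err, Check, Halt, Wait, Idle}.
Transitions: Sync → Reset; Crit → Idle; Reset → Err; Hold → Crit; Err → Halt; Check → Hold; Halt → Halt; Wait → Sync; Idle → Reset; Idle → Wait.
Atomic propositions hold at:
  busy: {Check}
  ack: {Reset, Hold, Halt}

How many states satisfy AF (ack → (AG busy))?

8

AG busy: greatest fixpoint, start Z0 = {Check}, keep only states in Sat with every successor in Z. Z1 = ∅; fixed.
Sat(AG busy) = ∅
Sat(ack → (AG busy)) = {Sync, Crit, Err, Check, Wait, Idle}
AF (ack → (AG busy)): least fixpoint, start Z0 = {Sync, Crit, Err, Check, Wait, Idle}, add states with every successor in Z. Z1 = {Sync, Crit, Reset, Hold, Err, Check, Wait, Idle}; fixed.
Sat(AF (ack → (AG busy))) = {Sync, Crit, Reset, Hold, Err, Check, Wait, Idle}
|Sat(AF (ack → (AG busy)))| = |{Sync, Crit, Reset, Hold, Err, Check, Wait, Idle}| = 8.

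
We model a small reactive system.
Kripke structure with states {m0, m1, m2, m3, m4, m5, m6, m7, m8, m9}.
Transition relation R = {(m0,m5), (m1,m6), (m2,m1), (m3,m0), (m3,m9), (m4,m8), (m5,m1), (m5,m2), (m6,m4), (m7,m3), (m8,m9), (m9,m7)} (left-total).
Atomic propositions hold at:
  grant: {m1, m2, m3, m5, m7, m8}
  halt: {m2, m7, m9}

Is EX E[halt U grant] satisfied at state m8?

E[halt U grant]: least fixpoint, start Z0 = Sat(grant) = {m1, m2, m3, m5, m7, m8}, add states in Sat(halt) with some successor in Z. Z1 = {m1, m2, m3, m5, m7, m8, m9}; fixed.
Sat(E[halt U grant]) = {m1, m2, m3, m5, m7, m8, m9}
Sat(EX E[halt U grant]) = {s : some successor in {m1, m2, m3, m5, m7, m8, m9}} = {m0, m2, m3, m4, m5, m7, m8, m9}
m8 ∈ Sat(EX E[halt U grant]) = {m0, m2, m3, m4, m5, m7, m8, m9}, so the formula holds at m8.

Yes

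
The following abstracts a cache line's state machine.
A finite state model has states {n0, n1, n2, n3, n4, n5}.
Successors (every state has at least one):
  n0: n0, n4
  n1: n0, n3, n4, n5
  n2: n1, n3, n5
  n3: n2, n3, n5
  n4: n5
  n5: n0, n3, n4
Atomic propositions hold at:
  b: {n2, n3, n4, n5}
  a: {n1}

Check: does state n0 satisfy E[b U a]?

E[b U a]: least fixpoint, start Z0 = Sat(a) = {n1}, add states in Sat(b) with some successor in Z. Z1 = {n1, n2}; Z2 = {n1, n2, n3}; Z3 = {n1, n2, n3, n5}; Z4 = {n1, n2, n3, n4, n5}; fixed.
Sat(E[b U a]) = {n1, n2, n3, n4, n5}
n0 ∉ Sat(E[b U a]) = {n1, n2, n3, n4, n5}, so the formula does not hold at n0.

No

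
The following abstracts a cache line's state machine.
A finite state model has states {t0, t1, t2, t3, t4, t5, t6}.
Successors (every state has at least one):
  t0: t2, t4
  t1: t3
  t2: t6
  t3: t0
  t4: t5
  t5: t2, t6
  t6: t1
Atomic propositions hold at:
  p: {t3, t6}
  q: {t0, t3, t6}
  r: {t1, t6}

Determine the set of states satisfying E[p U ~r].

Sat(~r) = {t0, t2, t3, t4, t5}
E[p U ~r]: least fixpoint, start Z0 = Sat(~r) = {t0, t2, t3, t4, t5}, add states in Sat(p) with some successor in Z. Already a fixed point.
Sat(E[p U ~r]) = {t0, t2, t3, t4, t5}

{t0, t2, t3, t4, t5}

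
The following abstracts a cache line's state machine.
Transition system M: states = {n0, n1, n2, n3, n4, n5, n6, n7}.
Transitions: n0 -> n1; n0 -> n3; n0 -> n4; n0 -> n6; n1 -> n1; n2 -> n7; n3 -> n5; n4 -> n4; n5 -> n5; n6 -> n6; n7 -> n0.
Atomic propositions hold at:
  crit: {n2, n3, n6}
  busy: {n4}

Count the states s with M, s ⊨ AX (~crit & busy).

Sat(~crit) = {n0, n1, n4, n5, n7}
Sat(~crit & busy) = {n4}
Sat(AX (~crit & busy)) = {s : every successor in {n4}} = {n4}
|Sat(AX (~crit & busy))| = |{n4}| = 1.

1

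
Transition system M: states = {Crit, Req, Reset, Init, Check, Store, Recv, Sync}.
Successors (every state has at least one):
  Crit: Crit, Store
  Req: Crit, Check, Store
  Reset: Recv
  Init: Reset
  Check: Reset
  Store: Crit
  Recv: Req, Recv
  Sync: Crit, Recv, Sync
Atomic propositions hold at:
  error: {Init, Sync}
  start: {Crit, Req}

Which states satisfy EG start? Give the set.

{Crit, Req}

EG start: greatest fixpoint, start Z0 = {Crit, Req}, keep only states in Sat with some successor in Z. Already a fixed point.
Sat(EG start) = {Crit, Req}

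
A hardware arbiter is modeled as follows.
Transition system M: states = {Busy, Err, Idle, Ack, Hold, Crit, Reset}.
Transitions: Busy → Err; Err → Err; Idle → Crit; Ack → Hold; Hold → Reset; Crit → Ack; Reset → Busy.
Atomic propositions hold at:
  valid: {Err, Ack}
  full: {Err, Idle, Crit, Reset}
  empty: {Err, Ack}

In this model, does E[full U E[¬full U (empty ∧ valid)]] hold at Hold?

Sat(¬full) = {Busy, Ack, Hold}
Sat(empty ∧ valid) = {Err, Ack}
E[¬full U (empty ∧ valid)]: least fixpoint, start Z0 = Sat((empty ∧ valid)) = {Err, Ack}, add states in Sat(¬full) with some successor in Z. Z1 = {Busy, Err, Ack}; fixed.
Sat(E[¬full U (empty ∧ valid)]) = {Busy, Err, Ack}
E[full U E[¬full U (empty ∧ valid)]]: least fixpoint, start Z0 = Sat(E[¬full U (empty ∧ valid)]) = {Busy, Err, Ack}, add states in Sat(full) with some successor in Z. Z1 = {Busy, Err, Ack, Crit, Reset}; Z2 = {Busy, Err, Idle, Ack, Crit, Reset}; fixed.
Sat(E[full U E[¬full U (empty ∧ valid)]]) = {Busy, Err, Idle, Ack, Crit, Reset}
Hold ∉ Sat(E[full U E[¬full U (empty ∧ valid)]]) = {Busy, Err, Idle, Ack, Crit, Reset}, so the formula does not hold at Hold.

No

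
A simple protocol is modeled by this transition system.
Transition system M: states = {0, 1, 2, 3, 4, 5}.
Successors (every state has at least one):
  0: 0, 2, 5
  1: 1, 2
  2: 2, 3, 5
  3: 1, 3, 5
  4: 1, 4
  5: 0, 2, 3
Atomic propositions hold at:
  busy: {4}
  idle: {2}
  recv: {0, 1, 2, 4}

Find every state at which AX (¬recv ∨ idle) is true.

{2}

Sat(¬recv) = {3, 5}
Sat(¬recv ∨ idle) = {2, 3, 5}
Sat(AX (¬recv ∨ idle)) = {s : every successor in {2, 3, 5}} = {2}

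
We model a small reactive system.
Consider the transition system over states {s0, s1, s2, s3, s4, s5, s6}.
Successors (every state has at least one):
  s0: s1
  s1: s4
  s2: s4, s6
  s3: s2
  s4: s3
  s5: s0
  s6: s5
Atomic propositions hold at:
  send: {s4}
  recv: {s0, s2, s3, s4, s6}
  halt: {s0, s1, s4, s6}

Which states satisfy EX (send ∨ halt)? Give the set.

{s0, s1, s2, s5}

Sat(send ∨ halt) = {s0, s1, s4, s6}
Sat(EX (send ∨ halt)) = {s : some successor in {s0, s1, s4, s6}} = {s0, s1, s2, s5}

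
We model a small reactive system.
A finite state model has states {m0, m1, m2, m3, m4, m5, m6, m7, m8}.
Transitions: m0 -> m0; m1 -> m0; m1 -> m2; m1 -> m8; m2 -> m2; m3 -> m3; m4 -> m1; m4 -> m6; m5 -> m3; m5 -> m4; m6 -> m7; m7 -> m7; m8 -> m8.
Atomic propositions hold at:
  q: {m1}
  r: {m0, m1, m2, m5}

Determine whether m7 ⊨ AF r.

No

AF r: least fixpoint, start Z0 = {m0, m1, m2, m5}, add states with every successor in Z. Already a fixed point.
Sat(AF r) = {m0, m1, m2, m5}
m7 ∉ Sat(AF r) = {m0, m1, m2, m5}, so the formula does not hold at m7.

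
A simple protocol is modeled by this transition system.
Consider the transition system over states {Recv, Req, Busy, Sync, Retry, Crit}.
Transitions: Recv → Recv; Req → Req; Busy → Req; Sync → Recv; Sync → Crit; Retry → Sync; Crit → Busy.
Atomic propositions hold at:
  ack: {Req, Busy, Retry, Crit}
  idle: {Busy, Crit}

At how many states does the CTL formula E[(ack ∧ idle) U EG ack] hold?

3

Sat(ack ∧ idle) = {Busy, Crit}
EG ack: greatest fixpoint, start Z0 = {Req, Busy, Retry, Crit}, keep only states in Sat with some successor in Z. Z1 = {Req, Busy, Crit}; fixed.
Sat(EG ack) = {Req, Busy, Crit}
E[(ack ∧ idle) U EG ack]: least fixpoint, start Z0 = Sat(EG ack) = {Req, Busy, Crit}, add states in Sat(ack ∧ idle) with some successor in Z. Already a fixed point.
Sat(E[(ack ∧ idle) U EG ack]) = {Req, Busy, Crit}
|Sat(E[(ack ∧ idle) U EG ack])| = |{Req, Busy, Crit}| = 3.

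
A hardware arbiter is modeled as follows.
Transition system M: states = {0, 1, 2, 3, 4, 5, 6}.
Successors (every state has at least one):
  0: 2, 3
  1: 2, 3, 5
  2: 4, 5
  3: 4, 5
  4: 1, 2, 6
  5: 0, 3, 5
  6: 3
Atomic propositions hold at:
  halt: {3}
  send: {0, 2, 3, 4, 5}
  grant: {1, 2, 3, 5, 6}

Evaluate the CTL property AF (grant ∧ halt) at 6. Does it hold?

Sat(grant ∧ halt) = {3}
AF (grant ∧ halt): least fixpoint, start Z0 = {3}, add states with every successor in Z. Z1 = {3, 6}; fixed.
Sat(AF (grant ∧ halt)) = {3, 6}
6 ∈ Sat(AF (grant ∧ halt)) = {3, 6}, so the formula holds at 6.

Yes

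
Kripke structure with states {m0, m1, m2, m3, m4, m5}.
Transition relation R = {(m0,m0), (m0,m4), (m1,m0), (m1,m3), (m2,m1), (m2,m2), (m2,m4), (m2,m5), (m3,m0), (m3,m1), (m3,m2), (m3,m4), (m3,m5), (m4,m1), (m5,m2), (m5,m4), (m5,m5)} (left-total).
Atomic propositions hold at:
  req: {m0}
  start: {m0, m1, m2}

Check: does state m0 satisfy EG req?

Yes

EG req: greatest fixpoint, start Z0 = {m0}, keep only states in Sat with some successor in Z. Already a fixed point.
Sat(EG req) = {m0}
m0 ∈ Sat(EG req) = {m0}, so the formula holds at m0.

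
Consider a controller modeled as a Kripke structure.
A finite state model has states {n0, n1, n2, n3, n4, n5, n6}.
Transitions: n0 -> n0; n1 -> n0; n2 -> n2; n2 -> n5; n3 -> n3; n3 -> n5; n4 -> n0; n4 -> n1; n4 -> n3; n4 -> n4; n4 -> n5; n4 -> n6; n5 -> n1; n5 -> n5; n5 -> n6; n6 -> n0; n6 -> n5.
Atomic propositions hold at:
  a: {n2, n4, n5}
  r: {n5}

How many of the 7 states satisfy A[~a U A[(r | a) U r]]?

1

Sat(~a) = {n0, n1, n3, n6}
Sat(r | a) = {n2, n4, n5}
A[(r | a) U r]: least fixpoint, start Z0 = Sat(r) = {n5}, add states in Sat(r | a) with every successor in Z. Already a fixed point.
Sat(A[(r | a) U r]) = {n5}
A[~a U A[(r | a) U r]]: least fixpoint, start Z0 = Sat(A[(r | a) U r]) = {n5}, add states in Sat(~a) with every successor in Z. Already a fixed point.
Sat(A[~a U A[(r | a) U r]]) = {n5}
|Sat(A[~a U A[(r | a) U r]])| = |{n5}| = 1.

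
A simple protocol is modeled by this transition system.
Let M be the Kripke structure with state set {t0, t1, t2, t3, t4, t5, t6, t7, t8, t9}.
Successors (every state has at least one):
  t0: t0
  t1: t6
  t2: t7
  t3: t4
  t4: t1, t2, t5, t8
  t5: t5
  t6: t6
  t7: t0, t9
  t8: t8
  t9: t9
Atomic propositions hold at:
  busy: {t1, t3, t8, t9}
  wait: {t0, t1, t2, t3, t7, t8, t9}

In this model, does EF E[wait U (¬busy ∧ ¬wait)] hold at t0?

No

Sat(¬busy) = {t0, t2, t4, t5, t6, t7}
Sat(¬wait) = {t4, t5, t6}
Sat(¬busy ∧ ¬wait) = {t4, t5, t6}
E[wait U (¬busy ∧ ¬wait)]: least fixpoint, start Z0 = Sat((¬busy ∧ ¬wait)) = {t4, t5, t6}, add states in Sat(wait) with some successor in Z. Z1 = {t1, t3, t4, t5, t6}; fixed.
Sat(E[wait U (¬busy ∧ ¬wait)]) = {t1, t3, t4, t5, t6}
EF E[wait U (¬busy ∧ ¬wait)]: least fixpoint, start Z0 = {t1, t3, t4, t5, t6}, add states with some successor in Z. Already a fixed point.
Sat(EF E[wait U (¬busy ∧ ¬wait)]) = {t1, t3, t4, t5, t6}
t0 ∉ Sat(EF E[wait U (¬busy ∧ ¬wait)]) = {t1, t3, t4, t5, t6}, so the formula does not hold at t0.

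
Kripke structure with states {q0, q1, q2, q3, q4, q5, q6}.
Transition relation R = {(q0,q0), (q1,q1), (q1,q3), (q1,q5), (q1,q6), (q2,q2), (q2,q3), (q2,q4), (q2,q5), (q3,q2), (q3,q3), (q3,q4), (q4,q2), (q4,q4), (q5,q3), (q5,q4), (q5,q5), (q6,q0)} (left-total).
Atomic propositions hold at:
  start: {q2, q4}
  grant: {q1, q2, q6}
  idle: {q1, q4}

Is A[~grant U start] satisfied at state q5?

No

Sat(~grant) = {q0, q3, q4, q5}
A[~grant U start]: least fixpoint, start Z0 = Sat(start) = {q2, q4}, add states in Sat(~grant) with every successor in Z. Already a fixed point.
Sat(A[~grant U start]) = {q2, q4}
q5 ∉ Sat(A[~grant U start]) = {q2, q4}, so the formula does not hold at q5.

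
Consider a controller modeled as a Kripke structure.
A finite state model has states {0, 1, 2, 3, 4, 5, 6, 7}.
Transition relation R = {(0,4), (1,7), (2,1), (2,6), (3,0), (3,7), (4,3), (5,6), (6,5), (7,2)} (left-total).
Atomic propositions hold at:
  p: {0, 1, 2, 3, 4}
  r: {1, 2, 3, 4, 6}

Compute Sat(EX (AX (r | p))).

{0, 1, 3, 6, 7}

Sat(r | p) = {0, 1, 2, 3, 4, 6}
Sat(AX (r | p)) = {s : every successor in {0, 1, 2, 3, 4, 6}} = {0, 2, 4, 5, 7}
Sat(EX (AX (r | p))) = {s : some successor in {0, 2, 4, 5, 7}} = {0, 1, 3, 6, 7}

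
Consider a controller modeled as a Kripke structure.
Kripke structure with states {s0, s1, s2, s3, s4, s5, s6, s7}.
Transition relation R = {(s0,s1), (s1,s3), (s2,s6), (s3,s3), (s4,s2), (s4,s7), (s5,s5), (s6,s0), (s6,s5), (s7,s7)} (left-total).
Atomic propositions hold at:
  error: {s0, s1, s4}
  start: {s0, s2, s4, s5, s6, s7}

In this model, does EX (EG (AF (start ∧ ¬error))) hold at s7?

Yes

Sat(¬error) = {s2, s3, s5, s6, s7}
Sat(start ∧ ¬error) = {s2, s5, s6, s7}
AF (start ∧ ¬error): least fixpoint, start Z0 = {s2, s5, s6, s7}, add states with every successor in Z. Z1 = {s2, s4, s5, s6, s7}; fixed.
Sat(AF (start ∧ ¬error)) = {s2, s4, s5, s6, s7}
EG (AF (start ∧ ¬error)): greatest fixpoint, start Z0 = {s2, s4, s5, s6, s7}, keep only states in Sat with some successor in Z. Already a fixed point.
Sat(EG (AF (start ∧ ¬error))) = {s2, s4, s5, s6, s7}
Sat(EX (EG (AF (start ∧ ¬error)))) = {s : some successor in {s2, s4, s5, s6, s7}} = {s2, s4, s5, s6, s7}
s7 ∈ Sat(EX (EG (AF (start ∧ ¬error)))) = {s2, s4, s5, s6, s7}, so the formula holds at s7.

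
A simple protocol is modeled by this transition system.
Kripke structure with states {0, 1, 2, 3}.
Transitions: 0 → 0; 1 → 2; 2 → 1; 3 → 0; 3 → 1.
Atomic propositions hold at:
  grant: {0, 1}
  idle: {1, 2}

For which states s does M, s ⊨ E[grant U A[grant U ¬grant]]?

Sat(¬grant) = {2, 3}
A[grant U ¬grant]: least fixpoint, start Z0 = Sat(¬grant) = {2, 3}, add states in Sat(grant) with every successor in Z. Z1 = {1, 2, 3}; fixed.
Sat(A[grant U ¬grant]) = {1, 2, 3}
E[grant U A[grant U ¬grant]]: least fixpoint, start Z0 = Sat(A[grant U ¬grant]) = {1, 2, 3}, add states in Sat(grant) with some successor in Z. Already a fixed point.
Sat(E[grant U A[grant U ¬grant]]) = {1, 2, 3}

{1, 2, 3}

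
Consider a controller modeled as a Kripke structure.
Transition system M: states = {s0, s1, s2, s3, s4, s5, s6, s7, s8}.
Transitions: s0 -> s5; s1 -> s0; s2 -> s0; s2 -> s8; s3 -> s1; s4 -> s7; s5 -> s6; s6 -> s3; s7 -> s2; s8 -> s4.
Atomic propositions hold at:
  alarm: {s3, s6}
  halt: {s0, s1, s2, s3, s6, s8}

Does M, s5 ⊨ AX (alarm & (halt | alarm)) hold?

Yes

Sat(halt | alarm) = {s0, s1, s2, s3, s6, s8}
Sat(alarm & (halt | alarm)) = {s3, s6}
Sat(AX (alarm & (halt | alarm))) = {s : every successor in {s3, s6}} = {s5, s6}
s5 ∈ Sat(AX (alarm & (halt | alarm))) = {s5, s6}, so the formula holds at s5.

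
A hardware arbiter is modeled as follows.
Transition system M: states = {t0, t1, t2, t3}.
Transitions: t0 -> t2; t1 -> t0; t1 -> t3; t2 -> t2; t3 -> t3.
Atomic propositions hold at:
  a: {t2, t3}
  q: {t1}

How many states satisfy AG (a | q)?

Sat(a | q) = {t1, t2, t3}
AG (a | q): greatest fixpoint, start Z0 = {t1, t2, t3}, keep only states in Sat with every successor in Z. Z1 = {t2, t3}; fixed.
Sat(AG (a | q)) = {t2, t3}
|Sat(AG (a | q))| = |{t2, t3}| = 2.

2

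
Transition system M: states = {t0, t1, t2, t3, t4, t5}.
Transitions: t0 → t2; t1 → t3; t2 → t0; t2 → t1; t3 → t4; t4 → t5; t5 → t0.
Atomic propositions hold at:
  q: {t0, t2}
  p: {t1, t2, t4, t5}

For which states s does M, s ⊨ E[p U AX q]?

Sat(AX q) = {s : every successor in {t0, t2}} = {t0, t5}
E[p U AX q]: least fixpoint, start Z0 = Sat(AX q) = {t0, t5}, add states in Sat(p) with some successor in Z. Z1 = {t0, t2, t4, t5}; fixed.
Sat(E[p U AX q]) = {t0, t2, t4, t5}

{t0, t2, t4, t5}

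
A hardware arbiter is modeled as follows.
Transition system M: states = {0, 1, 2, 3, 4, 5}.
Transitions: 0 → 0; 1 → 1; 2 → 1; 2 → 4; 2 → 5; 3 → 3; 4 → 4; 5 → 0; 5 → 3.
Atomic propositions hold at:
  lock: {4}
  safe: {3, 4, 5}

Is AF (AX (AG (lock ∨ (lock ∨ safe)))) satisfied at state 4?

Sat(lock ∨ safe) = {3, 4, 5}
Sat(lock ∨ (lock ∨ safe)) = {3, 4, 5}
AG (lock ∨ (lock ∨ safe)): greatest fixpoint, start Z0 = {3, 4, 5}, keep only states in Sat with every successor in Z. Z1 = {3, 4}; fixed.
Sat(AG (lock ∨ (lock ∨ safe))) = {3, 4}
Sat(AX (AG (lock ∨ (lock ∨ safe)))) = {s : every successor in {3, 4}} = {3, 4}
AF (AX (AG (lock ∨ (lock ∨ safe)))): least fixpoint, start Z0 = {3, 4}, add states with every successor in Z. Already a fixed point.
Sat(AF (AX (AG (lock ∨ (lock ∨ safe))))) = {3, 4}
4 ∈ Sat(AF (AX (AG (lock ∨ (lock ∨ safe))))) = {3, 4}, so the formula holds at 4.

Yes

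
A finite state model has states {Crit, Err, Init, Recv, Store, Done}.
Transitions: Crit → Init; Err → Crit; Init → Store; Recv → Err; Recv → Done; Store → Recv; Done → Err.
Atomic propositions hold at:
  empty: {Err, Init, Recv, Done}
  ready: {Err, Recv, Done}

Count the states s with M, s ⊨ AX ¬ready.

3

Sat(¬ready) = {Crit, Init, Store}
Sat(AX ¬ready) = {s : every successor in {Crit, Init, Store}} = {Crit, Err, Init}
|Sat(AX ¬ready)| = |{Crit, Err, Init}| = 3.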